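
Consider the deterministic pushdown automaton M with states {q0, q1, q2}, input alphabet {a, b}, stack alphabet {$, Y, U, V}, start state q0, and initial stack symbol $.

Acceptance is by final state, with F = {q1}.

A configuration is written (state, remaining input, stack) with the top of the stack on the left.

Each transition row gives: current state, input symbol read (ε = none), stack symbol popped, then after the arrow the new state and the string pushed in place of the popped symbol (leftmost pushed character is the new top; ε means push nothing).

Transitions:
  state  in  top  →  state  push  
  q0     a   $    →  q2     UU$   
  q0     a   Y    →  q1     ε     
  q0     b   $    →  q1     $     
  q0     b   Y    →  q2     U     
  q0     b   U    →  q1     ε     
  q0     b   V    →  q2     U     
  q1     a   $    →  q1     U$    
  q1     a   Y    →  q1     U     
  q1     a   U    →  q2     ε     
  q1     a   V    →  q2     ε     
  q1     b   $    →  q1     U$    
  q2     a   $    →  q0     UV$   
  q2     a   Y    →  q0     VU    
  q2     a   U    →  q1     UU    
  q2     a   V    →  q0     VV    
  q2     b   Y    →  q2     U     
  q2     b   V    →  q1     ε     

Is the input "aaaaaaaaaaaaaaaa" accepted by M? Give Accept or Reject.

(q0, aaaaaaaaaaaaaaaa, $)
  read a, top $: go to q2, push UU$ → (q2, aaaaaaaaaaaaaaa, UU$)
  read a, top U: go to q1, push UU → (q1, aaaaaaaaaaaaaa, UUU$)
  read a, top U: go to q2, push ε → (q2, aaaaaaaaaaaaa, UU$)
  read a, top U: go to q1, push UU → (q1, aaaaaaaaaaaa, UUU$)
  read a, top U: go to q2, push ε → (q2, aaaaaaaaaaa, UU$)
  read a, top U: go to q1, push UU → (q1, aaaaaaaaaa, UUU$)
  read a, top U: go to q2, push ε → (q2, aaaaaaaaa, UU$)
  read a, top U: go to q1, push UU → (q1, aaaaaaaa, UUU$)
  read a, top U: go to q2, push ε → (q2, aaaaaaa, UU$)
  read a, top U: go to q1, push UU → (q1, aaaaaa, UUU$)
  read a, top U: go to q2, push ε → (q2, aaaaa, UU$)
  read a, top U: go to q1, push UU → (q1, aaaa, UUU$)
  read a, top U: go to q2, push ε → (q2, aaa, UU$)
  read a, top U: go to q1, push UU → (q1, aa, UUU$)
  read a, top U: go to q2, push ε → (q2, a, UU$)
  read a, top U: go to q1, push UU → (q1, ε, UUU$)
All input consumed; state q1 ∈ F.

Accept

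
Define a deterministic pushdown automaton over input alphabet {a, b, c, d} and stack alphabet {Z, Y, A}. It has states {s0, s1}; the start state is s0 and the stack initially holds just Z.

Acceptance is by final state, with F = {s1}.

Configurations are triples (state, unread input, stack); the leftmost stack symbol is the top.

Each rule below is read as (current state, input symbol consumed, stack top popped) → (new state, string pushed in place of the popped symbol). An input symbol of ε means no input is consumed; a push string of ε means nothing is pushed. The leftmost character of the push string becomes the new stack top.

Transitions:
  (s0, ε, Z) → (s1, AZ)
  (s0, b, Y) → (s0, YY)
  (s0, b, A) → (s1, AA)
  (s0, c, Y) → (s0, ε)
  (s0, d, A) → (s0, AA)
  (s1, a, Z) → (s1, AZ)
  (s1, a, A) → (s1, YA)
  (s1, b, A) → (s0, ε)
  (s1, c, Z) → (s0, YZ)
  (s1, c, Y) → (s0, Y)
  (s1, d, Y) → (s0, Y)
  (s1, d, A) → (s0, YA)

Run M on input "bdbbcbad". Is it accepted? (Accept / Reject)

(s0, bdbbcbad, Z)
  ε-move, top Z: go to s1, push AZ → (s1, bdbbcbad, AZ)
  read b, top A: go to s0, push ε → (s0, dbbcbad, Z)
  ε-move, top Z: go to s1, push AZ → (s1, dbbcbad, AZ)
  read d, top A: go to s0, push YA → (s0, bbcbad, YAZ)
  read b, top Y: go to s0, push YY → (s0, bcbad, YYAZ)
  read b, top Y: go to s0, push YY → (s0, cbad, YYYAZ)
  read c, top Y: go to s0, push ε → (s0, bad, YYAZ)
  read b, top Y: go to s0, push YY → (s0, ad, YYYAZ)
No transition applies at (s0, ad, YYYAZ); input not fully consumed.

Reject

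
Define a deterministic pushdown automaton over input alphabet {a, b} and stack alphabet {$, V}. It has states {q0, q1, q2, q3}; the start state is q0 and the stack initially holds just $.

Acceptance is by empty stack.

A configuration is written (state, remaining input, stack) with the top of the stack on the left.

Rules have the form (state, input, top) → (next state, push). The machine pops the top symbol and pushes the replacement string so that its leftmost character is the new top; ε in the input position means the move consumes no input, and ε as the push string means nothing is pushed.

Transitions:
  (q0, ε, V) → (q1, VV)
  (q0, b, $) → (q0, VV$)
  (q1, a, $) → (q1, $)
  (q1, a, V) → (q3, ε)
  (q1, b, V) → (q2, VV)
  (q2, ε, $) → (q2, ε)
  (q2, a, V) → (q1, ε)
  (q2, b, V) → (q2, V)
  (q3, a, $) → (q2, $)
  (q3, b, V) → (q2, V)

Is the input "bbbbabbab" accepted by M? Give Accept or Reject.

Reject

(q0, bbbbabbab, $)
  read b, top $: go to q0, push VV$ → (q0, bbbabbab, VV$)
  ε-move, top V: go to q1, push VV → (q1, bbbabbab, VVV$)
  read b, top V: go to q2, push VV → (q2, bbabbab, VVVV$)
  read b, top V: go to q2, push V → (q2, babbab, VVVV$)
  read b, top V: go to q2, push V → (q2, abbab, VVVV$)
  read a, top V: go to q1, push ε → (q1, bbab, VVV$)
  read b, top V: go to q2, push VV → (q2, bab, VVVV$)
  read b, top V: go to q2, push V → (q2, ab, VVVV$)
  read a, top V: go to q1, push ε → (q1, b, VVV$)
  read b, top V: go to q2, push VV → (q2, ε, VVVV$)
All input consumed; stack is VVVV$, not empty, and no further ε-move applies.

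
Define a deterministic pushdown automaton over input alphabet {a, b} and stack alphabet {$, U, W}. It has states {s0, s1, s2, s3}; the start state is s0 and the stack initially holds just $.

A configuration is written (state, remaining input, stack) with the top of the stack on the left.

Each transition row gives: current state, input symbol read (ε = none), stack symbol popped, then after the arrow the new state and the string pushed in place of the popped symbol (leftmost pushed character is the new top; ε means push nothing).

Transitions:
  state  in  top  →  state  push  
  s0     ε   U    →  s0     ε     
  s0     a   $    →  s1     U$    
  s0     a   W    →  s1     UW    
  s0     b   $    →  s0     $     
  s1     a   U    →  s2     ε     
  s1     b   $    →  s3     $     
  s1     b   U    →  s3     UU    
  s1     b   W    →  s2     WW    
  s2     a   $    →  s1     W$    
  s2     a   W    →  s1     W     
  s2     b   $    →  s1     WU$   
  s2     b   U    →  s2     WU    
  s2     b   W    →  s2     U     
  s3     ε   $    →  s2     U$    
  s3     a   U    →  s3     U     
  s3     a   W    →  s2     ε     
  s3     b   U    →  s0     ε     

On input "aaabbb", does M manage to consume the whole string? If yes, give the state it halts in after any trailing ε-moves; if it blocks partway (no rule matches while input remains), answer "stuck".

s2

(s0, aaabbb, $) ⊢ (s1, aabbb, U$) ⊢ (s2, abbb, $) ⊢ (s1, bbb, W$) ⊢ (s2, bb, WW$) ⊢ (s2, b, UW$) ⊢ (s2, ε, WUW$)
All input consumed; M is in state s2.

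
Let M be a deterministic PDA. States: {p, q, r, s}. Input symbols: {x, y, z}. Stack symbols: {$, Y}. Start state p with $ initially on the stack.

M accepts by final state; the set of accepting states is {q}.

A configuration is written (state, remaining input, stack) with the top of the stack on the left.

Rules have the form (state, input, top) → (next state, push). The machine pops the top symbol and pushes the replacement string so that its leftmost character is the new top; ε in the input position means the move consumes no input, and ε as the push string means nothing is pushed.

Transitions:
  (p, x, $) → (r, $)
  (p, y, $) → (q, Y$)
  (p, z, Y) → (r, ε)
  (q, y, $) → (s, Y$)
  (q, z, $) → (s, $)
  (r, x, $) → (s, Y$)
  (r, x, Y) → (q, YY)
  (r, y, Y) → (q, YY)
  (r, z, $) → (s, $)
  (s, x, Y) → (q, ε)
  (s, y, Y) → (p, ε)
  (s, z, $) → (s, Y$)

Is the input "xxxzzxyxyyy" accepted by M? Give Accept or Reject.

(p, xxxzzxyxyyy, $)
  read x, top $: go to r, push $ → (r, xxzzxyxyyy, $)
  read x, top $: go to s, push Y$ → (s, xzzxyxyyy, Y$)
  read x, top Y: go to q, push ε → (q, zzxyxyyy, $)
  read z, top $: go to s, push $ → (s, zxyxyyy, $)
  read z, top $: go to s, push Y$ → (s, xyxyyy, Y$)
  read x, top Y: go to q, push ε → (q, yxyyy, $)
  read y, top $: go to s, push Y$ → (s, xyyy, Y$)
  read x, top Y: go to q, push ε → (q, yyy, $)
  read y, top $: go to s, push Y$ → (s, yy, Y$)
  read y, top Y: go to p, push ε → (p, y, $)
  read y, top $: go to q, push Y$ → (q, ε, Y$)
All input consumed; state q ∈ F.

Accept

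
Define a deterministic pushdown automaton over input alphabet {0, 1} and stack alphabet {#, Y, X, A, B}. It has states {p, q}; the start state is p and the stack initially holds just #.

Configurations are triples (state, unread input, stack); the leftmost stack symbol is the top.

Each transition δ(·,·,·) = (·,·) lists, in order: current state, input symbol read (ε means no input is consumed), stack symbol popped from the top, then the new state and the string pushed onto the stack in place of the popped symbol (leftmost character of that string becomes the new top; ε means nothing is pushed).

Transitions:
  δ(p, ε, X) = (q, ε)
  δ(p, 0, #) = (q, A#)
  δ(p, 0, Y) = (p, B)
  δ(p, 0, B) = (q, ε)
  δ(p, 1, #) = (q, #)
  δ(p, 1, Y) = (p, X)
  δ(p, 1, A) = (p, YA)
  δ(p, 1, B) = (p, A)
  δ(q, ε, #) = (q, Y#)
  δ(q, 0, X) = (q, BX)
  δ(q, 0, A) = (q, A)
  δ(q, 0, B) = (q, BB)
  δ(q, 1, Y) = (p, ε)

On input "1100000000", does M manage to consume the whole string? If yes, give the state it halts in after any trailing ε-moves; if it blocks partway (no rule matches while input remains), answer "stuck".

q

(p, 1100000000, #)
  read 1, top #: go to q, push # → (q, 100000000, #)
  ε-move, top #: go to q, push Y# → (q, 100000000, Y#)
  read 1, top Y: go to p, push ε → (p, 00000000, #)
  read 0, top #: go to q, push A# → (q, 0000000, A#)
  read 0, top A: go to q, push A → (q, 000000, A#)
  read 0, top A: go to q, push A → (q, 00000, A#)
  read 0, top A: go to q, push A → (q, 0000, A#)
  read 0, top A: go to q, push A → (q, 000, A#)
  read 0, top A: go to q, push A → (q, 00, A#)
  read 0, top A: go to q, push A → (q, 0, A#)
  read 0, top A: go to q, push A → (q, ε, A#)
All input consumed; M is in state q.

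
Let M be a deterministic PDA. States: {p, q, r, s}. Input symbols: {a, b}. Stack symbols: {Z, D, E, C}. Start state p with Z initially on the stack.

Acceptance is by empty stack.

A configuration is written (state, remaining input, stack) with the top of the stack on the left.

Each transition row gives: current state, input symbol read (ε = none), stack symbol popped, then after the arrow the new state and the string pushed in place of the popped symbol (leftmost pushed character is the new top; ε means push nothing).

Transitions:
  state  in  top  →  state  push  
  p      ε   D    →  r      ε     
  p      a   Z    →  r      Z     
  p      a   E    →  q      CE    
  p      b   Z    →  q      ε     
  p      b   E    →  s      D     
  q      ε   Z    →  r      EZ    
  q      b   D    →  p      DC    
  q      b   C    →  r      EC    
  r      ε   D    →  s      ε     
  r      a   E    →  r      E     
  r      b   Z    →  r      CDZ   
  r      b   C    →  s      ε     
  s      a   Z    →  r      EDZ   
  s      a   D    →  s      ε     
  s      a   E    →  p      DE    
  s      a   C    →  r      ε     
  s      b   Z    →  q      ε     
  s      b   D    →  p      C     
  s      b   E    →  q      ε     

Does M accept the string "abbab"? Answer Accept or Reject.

(p, abbab, Z)
  read a, top Z: go to r, push Z → (r, bbab, Z)
  read b, top Z: go to r, push CDZ → (r, bab, CDZ)
  read b, top C: go to s, push ε → (s, ab, DZ)
  read a, top D: go to s, push ε → (s, b, Z)
  read b, top Z: go to q, push ε → (q, ε, ε)
All input consumed and the stack is empty.

Accept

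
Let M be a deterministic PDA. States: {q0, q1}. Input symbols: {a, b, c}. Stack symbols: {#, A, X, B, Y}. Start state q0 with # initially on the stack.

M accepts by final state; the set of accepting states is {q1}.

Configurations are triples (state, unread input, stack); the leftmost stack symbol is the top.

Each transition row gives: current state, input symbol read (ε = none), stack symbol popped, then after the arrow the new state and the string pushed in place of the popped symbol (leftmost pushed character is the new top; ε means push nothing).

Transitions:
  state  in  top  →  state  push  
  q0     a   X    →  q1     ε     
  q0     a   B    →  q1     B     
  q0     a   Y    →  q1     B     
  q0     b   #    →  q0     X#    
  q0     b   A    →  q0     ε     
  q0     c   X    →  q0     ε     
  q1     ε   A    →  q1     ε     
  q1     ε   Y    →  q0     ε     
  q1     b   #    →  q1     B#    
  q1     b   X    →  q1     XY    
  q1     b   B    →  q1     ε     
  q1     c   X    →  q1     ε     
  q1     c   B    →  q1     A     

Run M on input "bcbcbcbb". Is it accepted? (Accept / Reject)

(q0, bcbcbcbb, #) ⊢ (q0, cbcbcbb, X#) ⊢ (q0, bcbcbb, #) ⊢ (q0, cbcbb, X#) ⊢ (q0, bcbb, #) ⊢ (q0, cbb, X#) ⊢ (q0, bb, #) ⊢ (q0, b, X#)
No transition applies at (q0, b, X#); input not fully consumed.

Reject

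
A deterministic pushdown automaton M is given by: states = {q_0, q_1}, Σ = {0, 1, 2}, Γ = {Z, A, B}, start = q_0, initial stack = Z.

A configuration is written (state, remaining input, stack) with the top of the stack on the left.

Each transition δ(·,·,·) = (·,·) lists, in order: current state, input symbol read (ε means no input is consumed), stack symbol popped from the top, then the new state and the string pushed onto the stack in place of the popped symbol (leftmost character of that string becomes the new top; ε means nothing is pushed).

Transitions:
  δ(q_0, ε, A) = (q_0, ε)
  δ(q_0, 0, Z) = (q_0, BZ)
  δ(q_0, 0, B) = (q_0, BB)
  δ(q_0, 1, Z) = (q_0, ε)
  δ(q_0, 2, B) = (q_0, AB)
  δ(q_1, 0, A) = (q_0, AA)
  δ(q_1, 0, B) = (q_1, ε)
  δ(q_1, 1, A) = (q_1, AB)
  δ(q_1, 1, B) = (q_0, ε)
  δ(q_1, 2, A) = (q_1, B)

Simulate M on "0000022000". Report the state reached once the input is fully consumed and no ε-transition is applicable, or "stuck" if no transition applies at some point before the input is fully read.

(q_0, 0000022000, Z)
  read 0, top Z: go to q_0, push BZ → (q_0, 000022000, BZ)
  read 0, top B: go to q_0, push BB → (q_0, 00022000, BBZ)
  read 0, top B: go to q_0, push BB → (q_0, 0022000, BBBZ)
  read 0, top B: go to q_0, push BB → (q_0, 022000, BBBBZ)
  read 0, top B: go to q_0, push BB → (q_0, 22000, BBBBBZ)
  read 2, top B: go to q_0, push AB → (q_0, 2000, ABBBBBZ)
  ε-move, top A: go to q_0, push ε → (q_0, 2000, BBBBBZ)
  read 2, top B: go to q_0, push AB → (q_0, 000, ABBBBBZ)
  ε-move, top A: go to q_0, push ε → (q_0, 000, BBBBBZ)
  read 0, top B: go to q_0, push BB → (q_0, 00, BBBBBBZ)
  read 0, top B: go to q_0, push BB → (q_0, 0, BBBBBBBZ)
  read 0, top B: go to q_0, push BB → (q_0, ε, BBBBBBBBZ)
All input consumed; M is in state q_0.

q_0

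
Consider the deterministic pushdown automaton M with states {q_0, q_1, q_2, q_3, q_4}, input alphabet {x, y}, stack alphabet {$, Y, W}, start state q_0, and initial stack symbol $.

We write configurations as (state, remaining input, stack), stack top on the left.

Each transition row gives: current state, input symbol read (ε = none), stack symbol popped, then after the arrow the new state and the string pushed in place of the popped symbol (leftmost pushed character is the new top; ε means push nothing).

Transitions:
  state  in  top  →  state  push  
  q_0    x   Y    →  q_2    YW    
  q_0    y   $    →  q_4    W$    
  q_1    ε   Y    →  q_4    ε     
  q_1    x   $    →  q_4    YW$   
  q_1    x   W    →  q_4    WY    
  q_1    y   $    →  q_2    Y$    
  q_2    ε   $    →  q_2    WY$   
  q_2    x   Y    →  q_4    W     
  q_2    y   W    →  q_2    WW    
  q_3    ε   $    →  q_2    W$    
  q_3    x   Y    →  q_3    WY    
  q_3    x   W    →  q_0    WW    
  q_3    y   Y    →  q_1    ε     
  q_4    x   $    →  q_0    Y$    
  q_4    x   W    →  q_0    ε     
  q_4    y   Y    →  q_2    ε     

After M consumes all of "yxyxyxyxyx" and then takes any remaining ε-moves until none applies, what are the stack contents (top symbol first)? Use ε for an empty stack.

$

(q_0, yxyxyxyxyx, $) ⊢ (q_4, xyxyxyxyx, W$) ⊢ (q_0, yxyxyxyx, $) ⊢ (q_4, xyxyxyx, W$) ⊢ (q_0, yxyxyx, $) ⊢ (q_4, xyxyx, W$) ⊢ (q_0, yxyx, $) ⊢ (q_4, xyx, W$) ⊢ (q_0, yx, $) ⊢ (q_4, x, W$) ⊢ (q_0, ε, $)
All input consumed in state q_0 with stack $.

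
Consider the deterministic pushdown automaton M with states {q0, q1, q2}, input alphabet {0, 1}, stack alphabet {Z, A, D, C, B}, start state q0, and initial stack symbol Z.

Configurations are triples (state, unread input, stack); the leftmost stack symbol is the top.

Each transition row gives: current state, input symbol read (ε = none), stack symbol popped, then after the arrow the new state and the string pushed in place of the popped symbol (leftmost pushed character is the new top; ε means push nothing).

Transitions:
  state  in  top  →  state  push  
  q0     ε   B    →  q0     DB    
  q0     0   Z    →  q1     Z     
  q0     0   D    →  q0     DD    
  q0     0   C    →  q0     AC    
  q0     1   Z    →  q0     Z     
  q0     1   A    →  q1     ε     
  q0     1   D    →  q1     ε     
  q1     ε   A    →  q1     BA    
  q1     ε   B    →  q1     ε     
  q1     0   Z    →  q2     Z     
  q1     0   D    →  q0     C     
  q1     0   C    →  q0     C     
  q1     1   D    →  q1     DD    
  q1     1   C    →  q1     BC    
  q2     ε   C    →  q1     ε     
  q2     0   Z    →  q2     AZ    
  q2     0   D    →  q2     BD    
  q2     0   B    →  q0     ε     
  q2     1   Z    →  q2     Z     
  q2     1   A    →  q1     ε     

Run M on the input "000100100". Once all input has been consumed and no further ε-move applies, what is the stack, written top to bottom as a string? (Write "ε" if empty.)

AZ

(q0, 000100100, Z)
  read 0, top Z: go to q1, push Z → (q1, 00100100, Z)
  read 0, top Z: go to q2, push Z → (q2, 0100100, Z)
  read 0, top Z: go to q2, push AZ → (q2, 100100, AZ)
  read 1, top A: go to q1, push ε → (q1, 00100, Z)
  read 0, top Z: go to q2, push Z → (q2, 0100, Z)
  read 0, top Z: go to q2, push AZ → (q2, 100, AZ)
  read 1, top A: go to q1, push ε → (q1, 00, Z)
  read 0, top Z: go to q2, push Z → (q2, 0, Z)
  read 0, top Z: go to q2, push AZ → (q2, ε, AZ)
All input consumed in state q2 with stack AZ.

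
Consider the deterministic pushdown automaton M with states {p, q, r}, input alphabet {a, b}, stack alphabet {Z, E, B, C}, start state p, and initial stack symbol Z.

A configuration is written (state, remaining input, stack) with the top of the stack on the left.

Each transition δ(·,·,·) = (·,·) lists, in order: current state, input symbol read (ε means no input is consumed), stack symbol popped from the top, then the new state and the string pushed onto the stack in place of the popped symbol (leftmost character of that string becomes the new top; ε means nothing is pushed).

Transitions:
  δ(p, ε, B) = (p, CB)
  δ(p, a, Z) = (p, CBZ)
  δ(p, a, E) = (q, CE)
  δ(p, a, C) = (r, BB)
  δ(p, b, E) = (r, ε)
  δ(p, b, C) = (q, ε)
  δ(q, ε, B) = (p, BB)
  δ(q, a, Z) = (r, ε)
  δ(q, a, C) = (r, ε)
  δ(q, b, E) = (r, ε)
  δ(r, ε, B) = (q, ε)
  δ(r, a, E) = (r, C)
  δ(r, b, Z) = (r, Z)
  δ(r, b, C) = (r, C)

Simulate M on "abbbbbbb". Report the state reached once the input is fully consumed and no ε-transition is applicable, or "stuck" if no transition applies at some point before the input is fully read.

(p, abbbbbbb, Z)
  read a, top Z: go to p, push CBZ → (p, bbbbbbb, CBZ)
  read b, top C: go to q, push ε → (q, bbbbbb, BZ)
  ε-move, top B: go to p, push BB → (p, bbbbbb, BBZ)
  ε-move, top B: go to p, push CB → (p, bbbbbb, CBBZ)
  read b, top C: go to q, push ε → (q, bbbbb, BBZ)
  ε-move, top B: go to p, push BB → (p, bbbbb, BBBZ)
  ε-move, top B: go to p, push CB → (p, bbbbb, CBBBZ)
  read b, top C: go to q, push ε → (q, bbbb, BBBZ)
  ε-move, top B: go to p, push BB → (p, bbbb, BBBBZ)
  ε-move, top B: go to p, push CB → (p, bbbb, CBBBBZ)
  read b, top C: go to q, push ε → (q, bbb, BBBBZ)
  ε-move, top B: go to p, push BB → (p, bbb, BBBBBZ)
  ε-move, top B: go to p, push CB → (p, bbb, CBBBBBZ)
  read b, top C: go to q, push ε → (q, bb, BBBBBZ)
  ε-move, top B: go to p, push BB → (p, bb, BBBBBBZ)
  ε-move, top B: go to p, push CB → (p, bb, CBBBBBBZ)
  read b, top C: go to q, push ε → (q, b, BBBBBBZ)
  ε-move, top B: go to p, push BB → (p, b, BBBBBBBZ)
  ε-move, top B: go to p, push CB → (p, b, CBBBBBBBZ)
  read b, top C: go to q, push ε → (q, ε, BBBBBBBZ)
  ε-move, top B: go to p, push BB → (p, ε, BBBBBBBBZ)
  ε-move, top B: go to p, push CB → (p, ε, CBBBBBBBBZ)
All input consumed; M is in state p.

p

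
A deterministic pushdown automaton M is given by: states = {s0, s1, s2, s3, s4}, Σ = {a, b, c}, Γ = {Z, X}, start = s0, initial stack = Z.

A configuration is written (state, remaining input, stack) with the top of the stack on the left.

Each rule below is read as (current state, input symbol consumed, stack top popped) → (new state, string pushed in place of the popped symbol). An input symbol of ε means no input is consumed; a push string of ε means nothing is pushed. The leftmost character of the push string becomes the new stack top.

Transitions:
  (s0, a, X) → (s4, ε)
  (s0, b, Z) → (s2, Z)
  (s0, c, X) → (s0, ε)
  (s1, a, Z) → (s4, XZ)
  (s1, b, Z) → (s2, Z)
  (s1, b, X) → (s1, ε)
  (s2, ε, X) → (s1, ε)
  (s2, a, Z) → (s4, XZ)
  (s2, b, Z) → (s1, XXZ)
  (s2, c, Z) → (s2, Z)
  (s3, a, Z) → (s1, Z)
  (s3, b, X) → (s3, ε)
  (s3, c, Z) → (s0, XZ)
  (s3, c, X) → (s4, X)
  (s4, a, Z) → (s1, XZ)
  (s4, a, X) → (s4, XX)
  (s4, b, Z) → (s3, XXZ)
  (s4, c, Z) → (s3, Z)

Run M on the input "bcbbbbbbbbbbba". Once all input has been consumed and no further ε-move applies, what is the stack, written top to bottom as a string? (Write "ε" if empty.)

(s0, bcbbbbbbbbbbba, Z) ⊢ (s2, cbbbbbbbbbbba, Z) ⊢ (s2, bbbbbbbbbbba, Z) ⊢ (s1, bbbbbbbbbba, XXZ) ⊢ (s1, bbbbbbbbba, XZ) ⊢ (s1, bbbbbbbba, Z) ⊢ (s2, bbbbbbba, Z) ⊢ (s1, bbbbbba, XXZ) ⊢ (s1, bbbbba, XZ) ⊢ (s1, bbbba, Z) ⊢ (s2, bbba, Z) ⊢ (s1, bba, XXZ) ⊢ (s1, ba, XZ) ⊢ (s1, a, Z) ⊢ (s4, ε, XZ)
All input consumed in state s4 with stack XZ.

XZ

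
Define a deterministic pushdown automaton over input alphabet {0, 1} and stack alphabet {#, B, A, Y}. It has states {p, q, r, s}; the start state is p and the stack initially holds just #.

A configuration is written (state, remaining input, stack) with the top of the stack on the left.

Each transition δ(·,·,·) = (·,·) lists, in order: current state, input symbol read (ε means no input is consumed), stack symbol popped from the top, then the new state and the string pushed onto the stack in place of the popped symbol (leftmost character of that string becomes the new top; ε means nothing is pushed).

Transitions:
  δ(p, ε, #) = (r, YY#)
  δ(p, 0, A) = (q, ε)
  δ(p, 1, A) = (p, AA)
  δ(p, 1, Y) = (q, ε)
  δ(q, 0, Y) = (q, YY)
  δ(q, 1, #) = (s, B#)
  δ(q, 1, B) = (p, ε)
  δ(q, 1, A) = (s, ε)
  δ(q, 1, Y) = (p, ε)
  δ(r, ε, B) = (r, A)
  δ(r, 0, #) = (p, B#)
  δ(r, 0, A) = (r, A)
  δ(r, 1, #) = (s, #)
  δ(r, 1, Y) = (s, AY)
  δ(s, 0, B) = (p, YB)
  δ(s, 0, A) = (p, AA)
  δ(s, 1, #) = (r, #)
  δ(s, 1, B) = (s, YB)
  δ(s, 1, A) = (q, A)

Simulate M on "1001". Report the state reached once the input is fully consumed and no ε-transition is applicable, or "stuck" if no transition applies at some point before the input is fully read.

s

(p, 1001, #)
  ε-move, top #: go to r, push YY# → (r, 1001, YY#)
  read 1, top Y: go to s, push AY → (s, 001, AYY#)
  read 0, top A: go to p, push AA → (p, 01, AAYY#)
  read 0, top A: go to q, push ε → (q, 1, AYY#)
  read 1, top A: go to s, push ε → (s, ε, YY#)
All input consumed; M is in state s.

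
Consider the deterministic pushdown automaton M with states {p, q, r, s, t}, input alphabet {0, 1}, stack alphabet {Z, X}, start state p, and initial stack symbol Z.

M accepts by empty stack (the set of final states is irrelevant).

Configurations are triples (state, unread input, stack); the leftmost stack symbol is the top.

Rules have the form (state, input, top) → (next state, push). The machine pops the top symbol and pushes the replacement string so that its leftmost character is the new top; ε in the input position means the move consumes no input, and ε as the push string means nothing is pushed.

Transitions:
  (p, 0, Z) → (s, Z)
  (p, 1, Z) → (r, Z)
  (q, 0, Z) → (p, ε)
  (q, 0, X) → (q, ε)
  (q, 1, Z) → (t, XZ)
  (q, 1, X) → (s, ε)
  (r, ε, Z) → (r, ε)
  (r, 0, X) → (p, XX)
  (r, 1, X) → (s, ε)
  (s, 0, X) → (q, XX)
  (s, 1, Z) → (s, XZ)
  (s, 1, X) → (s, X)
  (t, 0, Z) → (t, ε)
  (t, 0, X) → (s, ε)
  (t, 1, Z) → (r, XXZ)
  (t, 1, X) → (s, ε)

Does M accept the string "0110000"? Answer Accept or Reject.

Accept

(p, 0110000, Z)
  read 0, top Z: go to s, push Z → (s, 110000, Z)
  read 1, top Z: go to s, push XZ → (s, 10000, XZ)
  read 1, top X: go to s, push X → (s, 0000, XZ)
  read 0, top X: go to q, push XX → (q, 000, XXZ)
  read 0, top X: go to q, push ε → (q, 00, XZ)
  read 0, top X: go to q, push ε → (q, 0, Z)
  read 0, top Z: go to p, push ε → (p, ε, ε)
All input consumed and the stack is empty.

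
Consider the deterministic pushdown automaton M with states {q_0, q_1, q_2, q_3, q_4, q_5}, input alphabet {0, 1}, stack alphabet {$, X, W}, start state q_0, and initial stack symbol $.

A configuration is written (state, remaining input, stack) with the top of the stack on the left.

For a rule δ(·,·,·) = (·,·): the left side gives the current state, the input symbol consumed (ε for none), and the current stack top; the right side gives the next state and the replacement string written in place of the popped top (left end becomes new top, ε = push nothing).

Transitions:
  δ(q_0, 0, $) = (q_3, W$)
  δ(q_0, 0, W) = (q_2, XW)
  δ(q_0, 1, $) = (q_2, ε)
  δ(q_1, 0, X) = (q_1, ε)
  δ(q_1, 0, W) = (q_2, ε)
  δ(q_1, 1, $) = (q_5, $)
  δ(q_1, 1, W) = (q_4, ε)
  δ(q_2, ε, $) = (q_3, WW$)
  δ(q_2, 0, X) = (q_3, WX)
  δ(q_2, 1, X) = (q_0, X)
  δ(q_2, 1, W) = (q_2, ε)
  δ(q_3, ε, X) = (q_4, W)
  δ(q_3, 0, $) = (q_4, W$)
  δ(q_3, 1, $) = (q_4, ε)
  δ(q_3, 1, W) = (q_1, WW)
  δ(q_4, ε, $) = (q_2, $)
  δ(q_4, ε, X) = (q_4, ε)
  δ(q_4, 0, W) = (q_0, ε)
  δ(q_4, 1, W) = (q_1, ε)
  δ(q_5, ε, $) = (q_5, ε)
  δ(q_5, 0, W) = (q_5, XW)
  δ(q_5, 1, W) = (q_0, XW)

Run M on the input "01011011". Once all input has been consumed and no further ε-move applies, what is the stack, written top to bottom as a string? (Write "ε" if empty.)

WW$

(q_0, 01011011, $) ⊢ (q_3, 1011011, W$) ⊢ (q_1, 011011, WW$) ⊢ (q_2, 11011, W$) ⊢ (q_2, 1011, $) ⊢ (q_3, 1011, WW$) ⊢ (q_1, 011, WWW$) ⊢ (q_2, 11, WW$) ⊢ (q_2, 1, W$) ⊢ (q_2, ε, $) ⊢ (q_3, ε, WW$)
All input consumed in state q_3 with stack WW$.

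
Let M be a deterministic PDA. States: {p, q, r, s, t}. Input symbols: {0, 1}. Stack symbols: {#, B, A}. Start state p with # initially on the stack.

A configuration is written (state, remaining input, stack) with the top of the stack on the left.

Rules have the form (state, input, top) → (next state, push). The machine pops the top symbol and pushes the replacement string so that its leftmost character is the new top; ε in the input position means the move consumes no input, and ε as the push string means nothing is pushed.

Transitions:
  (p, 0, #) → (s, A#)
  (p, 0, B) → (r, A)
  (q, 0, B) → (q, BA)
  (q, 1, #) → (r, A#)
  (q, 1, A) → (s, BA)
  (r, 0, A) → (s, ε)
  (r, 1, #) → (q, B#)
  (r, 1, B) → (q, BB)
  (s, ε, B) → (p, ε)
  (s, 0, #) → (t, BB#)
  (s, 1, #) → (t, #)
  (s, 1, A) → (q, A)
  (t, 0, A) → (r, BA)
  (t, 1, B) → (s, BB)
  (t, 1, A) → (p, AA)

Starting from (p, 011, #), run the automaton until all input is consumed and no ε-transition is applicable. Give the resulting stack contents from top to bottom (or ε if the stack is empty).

(p, 011, #) ⊢ (s, 11, A#) ⊢ (q, 1, A#) ⊢ (s, ε, BA#) ⊢ (p, ε, A#)
All input consumed in state p with stack A#.

A#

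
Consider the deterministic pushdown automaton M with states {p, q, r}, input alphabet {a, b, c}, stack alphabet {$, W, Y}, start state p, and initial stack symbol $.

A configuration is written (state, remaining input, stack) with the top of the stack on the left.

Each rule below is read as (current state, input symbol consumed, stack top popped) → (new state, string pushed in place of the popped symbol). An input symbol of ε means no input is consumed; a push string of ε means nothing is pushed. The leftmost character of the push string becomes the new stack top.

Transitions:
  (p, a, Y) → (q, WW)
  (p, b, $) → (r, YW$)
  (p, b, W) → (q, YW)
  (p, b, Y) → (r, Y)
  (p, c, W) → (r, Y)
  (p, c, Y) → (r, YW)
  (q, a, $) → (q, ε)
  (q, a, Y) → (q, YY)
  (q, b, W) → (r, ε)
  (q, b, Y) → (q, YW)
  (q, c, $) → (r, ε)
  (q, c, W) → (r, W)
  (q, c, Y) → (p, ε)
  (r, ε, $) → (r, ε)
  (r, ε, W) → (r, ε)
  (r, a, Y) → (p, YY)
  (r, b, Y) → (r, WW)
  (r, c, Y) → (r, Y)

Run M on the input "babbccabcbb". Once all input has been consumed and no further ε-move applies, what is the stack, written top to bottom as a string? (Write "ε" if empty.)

(p, babbccabcbb, $)
  read b, top $: go to r, push YW$ → (r, abbccabcbb, YW$)
  read a, top Y: go to p, push YY → (p, bbccabcbb, YYW$)
  read b, top Y: go to r, push Y → (r, bccabcbb, YYW$)
  read b, top Y: go to r, push WW → (r, ccabcbb, WWYW$)
  ε-move, top W: go to r, push ε → (r, ccabcbb, WYW$)
  ε-move, top W: go to r, push ε → (r, ccabcbb, YW$)
  read c, top Y: go to r, push Y → (r, cabcbb, YW$)
  read c, top Y: go to r, push Y → (r, abcbb, YW$)
  read a, top Y: go to p, push YY → (p, bcbb, YYW$)
  read b, top Y: go to r, push Y → (r, cbb, YYW$)
  read c, top Y: go to r, push Y → (r, bb, YYW$)
  read b, top Y: go to r, push WW → (r, b, WWYW$)
  ε-move, top W: go to r, push ε → (r, b, WYW$)
  ε-move, top W: go to r, push ε → (r, b, YW$)
  read b, top Y: go to r, push WW → (r, ε, WWW$)
  ε-move, top W: go to r, push ε → (r, ε, WW$)
  ε-move, top W: go to r, push ε → (r, ε, W$)
  ε-move, top W: go to r, push ε → (r, ε, $)
  ε-move, top $: go to r, push ε → (r, ε, ε)
All input consumed in state r with stack ε.

ε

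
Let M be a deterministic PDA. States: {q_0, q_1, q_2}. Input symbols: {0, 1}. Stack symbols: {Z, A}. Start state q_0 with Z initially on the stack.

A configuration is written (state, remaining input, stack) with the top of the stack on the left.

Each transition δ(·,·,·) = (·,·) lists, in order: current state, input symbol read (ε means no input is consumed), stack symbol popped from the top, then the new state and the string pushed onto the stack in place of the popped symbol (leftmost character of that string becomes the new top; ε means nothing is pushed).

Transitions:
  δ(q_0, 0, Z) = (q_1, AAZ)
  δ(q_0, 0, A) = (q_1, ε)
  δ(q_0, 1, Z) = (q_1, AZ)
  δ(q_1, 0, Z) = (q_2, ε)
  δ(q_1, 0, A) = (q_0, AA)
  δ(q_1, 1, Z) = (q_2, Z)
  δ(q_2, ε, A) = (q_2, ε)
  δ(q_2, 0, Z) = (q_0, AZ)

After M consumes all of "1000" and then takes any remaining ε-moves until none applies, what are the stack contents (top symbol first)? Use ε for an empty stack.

(q_0, 1000, Z) ⊢ (q_1, 000, AZ) ⊢ (q_0, 00, AAZ) ⊢ (q_1, 0, AZ) ⊢ (q_0, ε, AAZ)
All input consumed in state q_0 with stack AAZ.

AAZ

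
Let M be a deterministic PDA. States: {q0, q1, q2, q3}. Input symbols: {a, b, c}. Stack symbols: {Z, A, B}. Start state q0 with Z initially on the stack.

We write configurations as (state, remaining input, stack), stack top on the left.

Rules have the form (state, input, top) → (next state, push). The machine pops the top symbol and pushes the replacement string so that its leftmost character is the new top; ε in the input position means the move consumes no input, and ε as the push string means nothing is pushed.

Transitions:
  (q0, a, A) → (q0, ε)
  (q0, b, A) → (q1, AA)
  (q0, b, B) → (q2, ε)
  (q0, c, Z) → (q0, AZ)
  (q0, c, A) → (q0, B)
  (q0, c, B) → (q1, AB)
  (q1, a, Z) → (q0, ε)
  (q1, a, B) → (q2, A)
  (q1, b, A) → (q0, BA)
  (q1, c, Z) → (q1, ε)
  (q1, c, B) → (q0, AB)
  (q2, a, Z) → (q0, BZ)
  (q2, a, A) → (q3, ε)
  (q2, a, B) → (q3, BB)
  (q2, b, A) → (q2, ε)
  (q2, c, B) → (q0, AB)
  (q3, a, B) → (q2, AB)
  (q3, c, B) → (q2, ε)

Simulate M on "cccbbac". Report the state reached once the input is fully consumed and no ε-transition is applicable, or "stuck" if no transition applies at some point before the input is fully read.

q2

(q0, cccbbac, Z)
  read c, top Z: go to q0, push AZ → (q0, ccbbac, AZ)
  read c, top A: go to q0, push B → (q0, cbbac, BZ)
  read c, top B: go to q1, push AB → (q1, bbac, ABZ)
  read b, top A: go to q0, push BA → (q0, bac, BABZ)
  read b, top B: go to q2, push ε → (q2, ac, ABZ)
  read a, top A: go to q3, push ε → (q3, c, BZ)
  read c, top B: go to q2, push ε → (q2, ε, Z)
All input consumed; M is in state q2.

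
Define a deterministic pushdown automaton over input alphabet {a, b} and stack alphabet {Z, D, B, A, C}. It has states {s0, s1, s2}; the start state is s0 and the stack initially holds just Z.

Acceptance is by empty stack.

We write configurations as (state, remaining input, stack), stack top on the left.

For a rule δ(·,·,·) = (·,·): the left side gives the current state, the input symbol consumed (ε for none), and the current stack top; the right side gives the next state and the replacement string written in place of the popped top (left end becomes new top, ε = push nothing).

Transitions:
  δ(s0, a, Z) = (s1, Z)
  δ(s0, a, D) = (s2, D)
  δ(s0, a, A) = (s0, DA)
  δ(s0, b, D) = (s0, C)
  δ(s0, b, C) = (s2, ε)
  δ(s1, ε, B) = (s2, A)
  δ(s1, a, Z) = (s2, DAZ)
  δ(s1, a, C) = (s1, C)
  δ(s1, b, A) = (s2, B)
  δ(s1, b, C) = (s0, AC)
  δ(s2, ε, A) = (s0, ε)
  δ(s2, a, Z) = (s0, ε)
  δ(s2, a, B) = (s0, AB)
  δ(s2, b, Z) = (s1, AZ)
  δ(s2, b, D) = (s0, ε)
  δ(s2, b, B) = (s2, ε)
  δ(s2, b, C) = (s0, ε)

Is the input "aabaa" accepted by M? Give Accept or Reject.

Reject

(s0, aabaa, Z)
  read a, top Z: go to s1, push Z → (s1, abaa, Z)
  read a, top Z: go to s2, push DAZ → (s2, baa, DAZ)
  read b, top D: go to s0, push ε → (s0, aa, AZ)
  read a, top A: go to s0, push DA → (s0, a, DAZ)
  read a, top D: go to s2, push D → (s2, ε, DAZ)
All input consumed; stack is DAZ, not empty, and no further ε-move applies.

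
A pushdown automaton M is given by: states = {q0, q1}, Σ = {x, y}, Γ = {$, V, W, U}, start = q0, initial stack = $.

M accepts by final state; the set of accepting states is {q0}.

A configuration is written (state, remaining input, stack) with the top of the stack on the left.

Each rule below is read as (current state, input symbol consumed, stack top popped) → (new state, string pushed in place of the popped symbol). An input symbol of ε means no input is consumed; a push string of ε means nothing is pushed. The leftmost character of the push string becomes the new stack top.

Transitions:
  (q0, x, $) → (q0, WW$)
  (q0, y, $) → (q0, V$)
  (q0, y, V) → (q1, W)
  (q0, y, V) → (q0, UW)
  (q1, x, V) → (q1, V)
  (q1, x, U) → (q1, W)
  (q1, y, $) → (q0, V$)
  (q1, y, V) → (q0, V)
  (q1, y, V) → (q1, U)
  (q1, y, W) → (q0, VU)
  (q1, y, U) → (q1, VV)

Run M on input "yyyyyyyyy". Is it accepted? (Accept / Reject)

One accepting computation: (q0, yyyyyyyyy, $) ⊢ (q0, yyyyyyyy, V$) ⊢ (q1, yyyyyyy, W$) ⊢ (q0, yyyyyy, VU$) ⊢ (q1, yyyyy, WU$) ⊢ (q0, yyyy, VUU$) ⊢ (q1, yyy, WUU$) ⊢ (q0, yy, VUUU$) ⊢ (q1, y, WUUU$) ⊢ (q0, ε, VUUUU$)
All input consumed and state q0 ∈ F.

Accept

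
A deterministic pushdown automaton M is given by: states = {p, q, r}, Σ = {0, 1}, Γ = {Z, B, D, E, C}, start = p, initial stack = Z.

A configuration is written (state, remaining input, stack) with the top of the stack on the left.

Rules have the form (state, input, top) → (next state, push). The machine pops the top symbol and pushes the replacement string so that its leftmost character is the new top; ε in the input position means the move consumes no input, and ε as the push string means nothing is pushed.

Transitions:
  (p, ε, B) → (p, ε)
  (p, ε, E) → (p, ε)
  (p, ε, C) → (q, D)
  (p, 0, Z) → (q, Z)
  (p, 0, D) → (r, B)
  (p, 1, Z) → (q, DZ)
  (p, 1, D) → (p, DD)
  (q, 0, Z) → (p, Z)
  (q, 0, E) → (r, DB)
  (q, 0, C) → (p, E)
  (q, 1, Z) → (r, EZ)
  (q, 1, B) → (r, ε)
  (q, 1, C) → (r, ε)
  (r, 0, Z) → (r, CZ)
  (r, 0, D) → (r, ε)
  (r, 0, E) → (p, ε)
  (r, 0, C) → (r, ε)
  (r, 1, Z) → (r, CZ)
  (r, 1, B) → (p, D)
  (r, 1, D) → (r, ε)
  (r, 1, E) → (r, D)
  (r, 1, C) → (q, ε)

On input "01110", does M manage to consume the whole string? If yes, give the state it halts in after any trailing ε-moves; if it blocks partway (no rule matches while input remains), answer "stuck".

(p, 01110, Z) ⊢ (q, 1110, Z) ⊢ (r, 110, EZ) ⊢ (r, 10, DZ) ⊢ (r, 0, Z) ⊢ (r, ε, CZ)
All input consumed; M is in state r.

r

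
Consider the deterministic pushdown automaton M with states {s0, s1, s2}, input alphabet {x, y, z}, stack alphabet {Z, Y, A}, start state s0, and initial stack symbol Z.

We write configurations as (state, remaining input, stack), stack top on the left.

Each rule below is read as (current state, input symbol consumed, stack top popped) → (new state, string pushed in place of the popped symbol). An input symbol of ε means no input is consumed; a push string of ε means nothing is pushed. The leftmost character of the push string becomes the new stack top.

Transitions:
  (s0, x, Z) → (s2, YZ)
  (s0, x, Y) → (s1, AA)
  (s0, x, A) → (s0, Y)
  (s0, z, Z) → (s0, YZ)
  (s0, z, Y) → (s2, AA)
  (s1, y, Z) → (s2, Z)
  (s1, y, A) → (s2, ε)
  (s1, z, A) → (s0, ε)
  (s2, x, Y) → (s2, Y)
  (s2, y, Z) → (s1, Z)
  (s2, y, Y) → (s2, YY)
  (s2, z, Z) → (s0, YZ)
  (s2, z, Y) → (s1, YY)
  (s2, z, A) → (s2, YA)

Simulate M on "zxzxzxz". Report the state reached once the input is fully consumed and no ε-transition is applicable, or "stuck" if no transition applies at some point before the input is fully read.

stuck

(s0, zxzxzxz, Z)
  read z, top Z: go to s0, push YZ → (s0, xzxzxz, YZ)
  read x, top Y: go to s1, push AA → (s1, zxzxz, AAZ)
  read z, top A: go to s0, push ε → (s0, xzxz, AZ)
  read x, top A: go to s0, push Y → (s0, zxz, YZ)
  read z, top Y: go to s2, push AA → (s2, xz, AAZ)
No transition for (s2, x, top A); M blocks with input xz remaining.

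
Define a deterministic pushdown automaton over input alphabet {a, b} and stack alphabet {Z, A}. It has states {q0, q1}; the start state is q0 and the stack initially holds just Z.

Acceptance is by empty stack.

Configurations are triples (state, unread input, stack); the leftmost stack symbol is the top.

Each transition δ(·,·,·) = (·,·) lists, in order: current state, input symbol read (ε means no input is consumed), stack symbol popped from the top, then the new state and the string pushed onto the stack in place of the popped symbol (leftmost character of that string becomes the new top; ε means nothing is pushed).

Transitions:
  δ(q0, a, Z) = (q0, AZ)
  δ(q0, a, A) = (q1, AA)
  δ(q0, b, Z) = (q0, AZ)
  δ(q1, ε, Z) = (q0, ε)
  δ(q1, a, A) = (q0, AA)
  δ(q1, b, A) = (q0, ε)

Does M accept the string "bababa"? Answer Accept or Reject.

(q0, bababa, Z)
  read b, top Z: go to q0, push AZ → (q0, ababa, AZ)
  read a, top A: go to q1, push AA → (q1, baba, AAZ)
  read b, top A: go to q0, push ε → (q0, aba, AZ)
  read a, top A: go to q1, push AA → (q1, ba, AAZ)
  read b, top A: go to q0, push ε → (q0, a, AZ)
  read a, top A: go to q1, push AA → (q1, ε, AAZ)
All input consumed; stack is AAZ, not empty, and no further ε-move applies.

Reject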